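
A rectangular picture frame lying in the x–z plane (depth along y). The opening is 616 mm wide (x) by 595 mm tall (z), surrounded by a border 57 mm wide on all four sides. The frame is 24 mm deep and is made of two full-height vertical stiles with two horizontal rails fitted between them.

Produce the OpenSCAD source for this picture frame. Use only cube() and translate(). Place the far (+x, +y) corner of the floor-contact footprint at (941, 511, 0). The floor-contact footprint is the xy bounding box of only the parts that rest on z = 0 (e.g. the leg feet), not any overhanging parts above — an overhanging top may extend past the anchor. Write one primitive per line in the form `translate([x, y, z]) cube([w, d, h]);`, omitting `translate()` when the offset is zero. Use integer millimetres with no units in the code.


translate([211, 487, 0]) cube([57, 24, 709]);
translate([884, 487, 0]) cube([57, 24, 709]);
translate([268, 487, 0]) cube([616, 24, 57]);
translate([268, 487, 652]) cube([616, 24, 57]);


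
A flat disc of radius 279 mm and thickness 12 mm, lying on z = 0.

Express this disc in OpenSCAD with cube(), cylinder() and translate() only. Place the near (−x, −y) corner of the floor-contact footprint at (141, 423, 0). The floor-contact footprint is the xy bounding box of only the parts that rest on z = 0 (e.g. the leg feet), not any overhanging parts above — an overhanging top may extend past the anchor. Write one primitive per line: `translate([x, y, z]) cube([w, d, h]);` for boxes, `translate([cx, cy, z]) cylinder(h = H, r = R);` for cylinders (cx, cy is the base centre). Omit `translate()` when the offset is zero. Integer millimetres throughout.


translate([420, 702, 0]) cylinder(h = 12, r = 279);


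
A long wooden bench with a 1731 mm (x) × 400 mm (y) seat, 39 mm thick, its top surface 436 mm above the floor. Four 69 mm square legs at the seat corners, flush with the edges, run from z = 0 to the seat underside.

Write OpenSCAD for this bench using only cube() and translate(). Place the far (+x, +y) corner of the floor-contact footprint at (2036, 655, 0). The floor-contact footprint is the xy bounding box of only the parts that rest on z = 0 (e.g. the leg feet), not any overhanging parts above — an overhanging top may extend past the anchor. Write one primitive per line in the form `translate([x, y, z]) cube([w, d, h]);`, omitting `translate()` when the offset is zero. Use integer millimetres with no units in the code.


translate([305, 255, 397]) cube([1731, 400, 39]);
translate([305, 255, 0]) cube([69, 69, 397]);
translate([305, 586, 0]) cube([69, 69, 397]);
translate([1967, 255, 0]) cube([69, 69, 397]);
translate([1967, 586, 0]) cube([69, 69, 397]);


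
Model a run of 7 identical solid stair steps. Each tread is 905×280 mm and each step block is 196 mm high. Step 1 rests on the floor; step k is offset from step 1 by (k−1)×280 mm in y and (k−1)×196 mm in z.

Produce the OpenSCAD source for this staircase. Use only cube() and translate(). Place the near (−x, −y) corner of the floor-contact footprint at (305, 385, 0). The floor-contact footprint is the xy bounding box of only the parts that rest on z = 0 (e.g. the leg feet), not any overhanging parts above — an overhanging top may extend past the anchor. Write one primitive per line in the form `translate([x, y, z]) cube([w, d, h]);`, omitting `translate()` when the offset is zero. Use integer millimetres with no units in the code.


translate([305, 385, 0]) cube([905, 280, 196]);
translate([305, 665, 196]) cube([905, 280, 196]);
translate([305, 945, 392]) cube([905, 280, 196]);
translate([305, 1225, 588]) cube([905, 280, 196]);
translate([305, 1505, 784]) cube([905, 280, 196]);
translate([305, 1785, 980]) cube([905, 280, 196]);
translate([305, 2065, 1176]) cube([905, 280, 196]);


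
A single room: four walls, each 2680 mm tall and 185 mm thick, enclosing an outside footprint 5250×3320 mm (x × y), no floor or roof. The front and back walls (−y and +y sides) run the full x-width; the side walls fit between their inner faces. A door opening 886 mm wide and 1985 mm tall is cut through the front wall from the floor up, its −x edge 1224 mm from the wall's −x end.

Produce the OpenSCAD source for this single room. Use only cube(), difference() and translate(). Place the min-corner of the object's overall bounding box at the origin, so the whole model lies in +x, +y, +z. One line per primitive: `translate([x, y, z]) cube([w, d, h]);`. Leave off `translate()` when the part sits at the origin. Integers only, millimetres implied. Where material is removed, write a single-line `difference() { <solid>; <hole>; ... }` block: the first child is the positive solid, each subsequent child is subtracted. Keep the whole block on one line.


difference() { cube([5250, 185, 2680]); translate([1224, 0, 0]) cube([886, 185, 1985]); }
translate([0, 3135, 0]) cube([5250, 185, 2680]);
translate([0, 185, 0]) cube([185, 2950, 2680]);
translate([5065, 185, 0]) cube([185, 2950, 2680]);


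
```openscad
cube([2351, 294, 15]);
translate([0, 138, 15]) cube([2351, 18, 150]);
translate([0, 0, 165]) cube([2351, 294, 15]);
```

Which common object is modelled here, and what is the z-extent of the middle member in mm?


An I-beam. The web height is 150 mm.

Two wide flanges with a thin centred web — an I-beam. Overall 180 mm minus two 15 mm flanges gives a web of 180 − 2·15 = 150 mm.


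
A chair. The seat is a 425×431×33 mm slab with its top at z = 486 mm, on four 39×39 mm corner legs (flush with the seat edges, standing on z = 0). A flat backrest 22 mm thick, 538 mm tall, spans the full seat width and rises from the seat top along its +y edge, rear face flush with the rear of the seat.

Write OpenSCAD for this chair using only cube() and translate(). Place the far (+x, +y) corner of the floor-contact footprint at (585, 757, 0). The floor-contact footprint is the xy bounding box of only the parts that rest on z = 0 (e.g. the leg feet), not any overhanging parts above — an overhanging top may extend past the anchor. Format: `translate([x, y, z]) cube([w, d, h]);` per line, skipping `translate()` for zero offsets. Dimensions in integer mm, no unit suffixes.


// leg_h = 486 - 33 = 453
translate([160, 326, 453]) cube([425, 431, 33]);
translate([160, 326, 0]) cube([39, 39, 453]);
translate([546, 326, 0]) cube([39, 39, 453]);
translate([160, 718, 0]) cube([39, 39, 453]);
translate([546, 718, 0]) cube([39, 39, 453]);
translate([160, 735, 486]) cube([425, 22, 538]);


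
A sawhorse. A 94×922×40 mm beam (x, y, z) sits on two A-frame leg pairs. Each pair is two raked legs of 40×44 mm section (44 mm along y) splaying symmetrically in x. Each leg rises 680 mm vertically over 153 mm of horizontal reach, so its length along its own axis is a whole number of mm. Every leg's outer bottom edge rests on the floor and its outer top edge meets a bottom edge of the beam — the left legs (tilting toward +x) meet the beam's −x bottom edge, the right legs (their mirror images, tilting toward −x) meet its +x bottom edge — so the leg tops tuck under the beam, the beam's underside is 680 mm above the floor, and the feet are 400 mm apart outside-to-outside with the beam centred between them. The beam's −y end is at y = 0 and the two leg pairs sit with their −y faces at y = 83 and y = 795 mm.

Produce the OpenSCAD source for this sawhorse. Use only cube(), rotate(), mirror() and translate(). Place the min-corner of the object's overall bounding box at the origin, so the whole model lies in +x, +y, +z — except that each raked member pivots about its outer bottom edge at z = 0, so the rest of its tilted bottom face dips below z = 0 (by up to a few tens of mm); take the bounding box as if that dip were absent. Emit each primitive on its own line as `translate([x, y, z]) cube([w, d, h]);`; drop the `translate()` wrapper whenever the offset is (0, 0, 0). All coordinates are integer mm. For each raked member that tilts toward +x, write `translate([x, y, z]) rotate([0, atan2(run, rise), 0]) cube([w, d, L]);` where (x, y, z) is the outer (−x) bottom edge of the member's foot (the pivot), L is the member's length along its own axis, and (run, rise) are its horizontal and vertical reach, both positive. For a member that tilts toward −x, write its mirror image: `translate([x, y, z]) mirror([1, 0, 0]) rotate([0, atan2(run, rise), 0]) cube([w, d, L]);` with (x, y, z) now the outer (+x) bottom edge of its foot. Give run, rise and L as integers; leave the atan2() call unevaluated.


translate([153, 0, 680]) cube([94, 922, 40]);
translate([0, 83, 0]) rotate([0, atan2(153, 680), 0]) cube([40, 44, 697]);
translate([400, 83, 0]) mirror([1, 0, 0]) rotate([0, atan2(153, 680), 0]) cube([40, 44, 697]);
translate([0, 795, 0]) rotate([0, atan2(153, 680), 0]) cube([40, 44, 697]);
translate([400, 795, 0]) mirror([1, 0, 0]) rotate([0, atan2(153, 680), 0]) cube([40, 44, 697]);


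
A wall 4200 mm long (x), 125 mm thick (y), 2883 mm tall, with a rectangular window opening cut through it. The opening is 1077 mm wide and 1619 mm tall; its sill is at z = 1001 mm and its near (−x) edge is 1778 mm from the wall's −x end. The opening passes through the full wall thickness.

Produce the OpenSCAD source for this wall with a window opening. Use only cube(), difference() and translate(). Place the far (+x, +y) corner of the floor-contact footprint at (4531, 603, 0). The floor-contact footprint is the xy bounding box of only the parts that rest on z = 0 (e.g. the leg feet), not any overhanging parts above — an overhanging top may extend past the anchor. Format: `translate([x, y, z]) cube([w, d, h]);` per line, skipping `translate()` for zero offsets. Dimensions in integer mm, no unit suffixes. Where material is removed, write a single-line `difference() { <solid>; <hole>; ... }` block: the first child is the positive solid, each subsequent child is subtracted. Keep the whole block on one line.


difference() { translate([331, 478, 0]) cube([4200, 125, 2883]); translate([2109, 478, 1001]) cube([1077, 125, 1619]); }


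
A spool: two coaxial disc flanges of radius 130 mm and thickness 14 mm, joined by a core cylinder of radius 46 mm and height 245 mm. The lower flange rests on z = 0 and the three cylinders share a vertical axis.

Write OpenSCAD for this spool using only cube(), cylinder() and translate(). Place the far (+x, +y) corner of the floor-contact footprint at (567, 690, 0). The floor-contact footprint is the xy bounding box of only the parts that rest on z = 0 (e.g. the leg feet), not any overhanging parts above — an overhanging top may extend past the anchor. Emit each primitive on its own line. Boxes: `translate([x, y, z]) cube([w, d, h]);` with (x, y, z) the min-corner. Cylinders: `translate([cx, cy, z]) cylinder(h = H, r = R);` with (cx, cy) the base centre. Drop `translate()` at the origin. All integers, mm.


translate([437, 560, 0]) cylinder(h = 14, r = 130);
translate([437, 560, 14]) cylinder(h = 245, r = 46);
translate([437, 560, 259]) cylinder(h = 14, r = 130);


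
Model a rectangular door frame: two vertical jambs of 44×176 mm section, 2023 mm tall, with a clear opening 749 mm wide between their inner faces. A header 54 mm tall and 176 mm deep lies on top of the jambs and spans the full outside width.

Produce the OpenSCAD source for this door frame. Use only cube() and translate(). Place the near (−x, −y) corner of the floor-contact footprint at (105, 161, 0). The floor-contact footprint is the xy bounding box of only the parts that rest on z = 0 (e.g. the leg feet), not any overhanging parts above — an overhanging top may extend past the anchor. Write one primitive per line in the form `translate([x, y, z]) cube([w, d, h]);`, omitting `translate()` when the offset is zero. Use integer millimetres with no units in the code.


translate([105, 161, 0]) cube([44, 176, 2023]);
translate([898, 161, 0]) cube([44, 176, 2023]);
translate([105, 161, 2023]) cube([837, 176, 54]);


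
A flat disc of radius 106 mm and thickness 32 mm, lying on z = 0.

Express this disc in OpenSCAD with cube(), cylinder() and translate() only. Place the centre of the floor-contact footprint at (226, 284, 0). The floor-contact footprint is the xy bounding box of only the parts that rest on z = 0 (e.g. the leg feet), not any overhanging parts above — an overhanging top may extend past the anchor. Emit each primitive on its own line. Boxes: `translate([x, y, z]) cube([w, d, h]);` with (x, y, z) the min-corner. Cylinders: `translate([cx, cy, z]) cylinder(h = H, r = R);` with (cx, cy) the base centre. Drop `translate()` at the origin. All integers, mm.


translate([226, 284, 0]) cylinder(h = 32, r = 106);


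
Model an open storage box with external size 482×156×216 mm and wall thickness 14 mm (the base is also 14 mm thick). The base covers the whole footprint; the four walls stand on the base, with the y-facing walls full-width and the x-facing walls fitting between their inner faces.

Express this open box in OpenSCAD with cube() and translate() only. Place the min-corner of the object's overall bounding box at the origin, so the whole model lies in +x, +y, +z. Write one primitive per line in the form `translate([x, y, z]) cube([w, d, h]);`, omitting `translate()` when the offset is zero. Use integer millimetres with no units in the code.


cube([482, 156, 14]);
translate([0, 0, 14]) cube([482, 14, 202]);
translate([0, 142, 14]) cube([482, 14, 202]);
translate([0, 14, 14]) cube([14, 128, 202]);
translate([468, 14, 14]) cube([14, 128, 202]);


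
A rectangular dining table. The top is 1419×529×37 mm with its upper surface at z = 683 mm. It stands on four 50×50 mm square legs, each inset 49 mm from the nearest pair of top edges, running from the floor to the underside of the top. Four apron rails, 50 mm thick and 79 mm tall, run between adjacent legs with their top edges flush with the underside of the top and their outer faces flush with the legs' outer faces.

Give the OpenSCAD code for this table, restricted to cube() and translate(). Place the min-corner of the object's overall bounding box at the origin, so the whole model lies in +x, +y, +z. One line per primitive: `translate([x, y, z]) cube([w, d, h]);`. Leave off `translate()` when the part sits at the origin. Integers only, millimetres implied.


translate([0, 0, 646]) cube([1419, 529, 37]);
translate([49, 49, 0]) cube([50, 50, 646]);
translate([1320, 49, 0]) cube([50, 50, 646]);
translate([49, 430, 0]) cube([50, 50, 646]);
translate([1320, 430, 0]) cube([50, 50, 646]);
translate([99, 49, 567]) cube([1221, 50, 79]);
translate([99, 430, 567]) cube([1221, 50, 79]);
translate([49, 99, 567]) cube([50, 331, 79]);
translate([1320, 99, 567]) cube([50, 331, 79]);


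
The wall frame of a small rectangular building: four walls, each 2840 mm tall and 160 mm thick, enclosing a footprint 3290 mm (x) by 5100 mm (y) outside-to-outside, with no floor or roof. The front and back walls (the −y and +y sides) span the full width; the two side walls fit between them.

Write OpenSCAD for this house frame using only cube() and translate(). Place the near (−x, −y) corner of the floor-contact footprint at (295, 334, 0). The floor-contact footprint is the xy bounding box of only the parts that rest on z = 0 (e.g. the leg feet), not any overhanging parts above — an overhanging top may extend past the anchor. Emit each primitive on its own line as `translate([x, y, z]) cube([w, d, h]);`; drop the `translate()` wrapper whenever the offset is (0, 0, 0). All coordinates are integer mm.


translate([295, 334, 0]) cube([3290, 160, 2840]);
translate([295, 5274, 0]) cube([3290, 160, 2840]);
translate([295, 494, 0]) cube([160, 4780, 2840]);
translate([3425, 494, 0]) cube([160, 4780, 2840]);


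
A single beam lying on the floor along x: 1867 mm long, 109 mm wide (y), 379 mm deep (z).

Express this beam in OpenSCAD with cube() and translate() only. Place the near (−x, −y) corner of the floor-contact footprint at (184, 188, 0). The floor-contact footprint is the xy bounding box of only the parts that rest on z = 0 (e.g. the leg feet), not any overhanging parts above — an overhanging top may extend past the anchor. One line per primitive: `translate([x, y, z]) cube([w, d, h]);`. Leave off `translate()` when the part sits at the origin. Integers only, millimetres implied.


translate([184, 188, 0]) cube([1867, 109, 379]);


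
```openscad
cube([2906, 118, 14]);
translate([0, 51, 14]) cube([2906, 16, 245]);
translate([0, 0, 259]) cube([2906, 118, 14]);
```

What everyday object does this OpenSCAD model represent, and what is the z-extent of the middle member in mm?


An I-beam. The web height is 245 mm.

Two wide flanges with a thin centred web — an I-beam. Overall 273 mm minus two 14 mm flanges gives a web of 273 − 2·14 = 245 mm.


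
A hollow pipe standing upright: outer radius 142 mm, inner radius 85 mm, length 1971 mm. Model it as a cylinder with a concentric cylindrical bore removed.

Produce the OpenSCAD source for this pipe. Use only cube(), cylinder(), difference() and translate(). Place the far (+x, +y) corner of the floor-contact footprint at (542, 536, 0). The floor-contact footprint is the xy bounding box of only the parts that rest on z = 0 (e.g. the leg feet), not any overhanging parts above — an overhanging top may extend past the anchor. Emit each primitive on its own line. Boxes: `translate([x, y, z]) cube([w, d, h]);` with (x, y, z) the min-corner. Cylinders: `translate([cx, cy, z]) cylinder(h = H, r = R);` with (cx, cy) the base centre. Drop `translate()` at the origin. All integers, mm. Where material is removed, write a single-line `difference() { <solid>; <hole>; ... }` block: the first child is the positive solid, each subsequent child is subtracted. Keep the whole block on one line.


difference() { translate([400, 394, 0]) cylinder(h = 1971, r = 142); translate([400, 394, 0]) cylinder(h = 1971, r = 85); }


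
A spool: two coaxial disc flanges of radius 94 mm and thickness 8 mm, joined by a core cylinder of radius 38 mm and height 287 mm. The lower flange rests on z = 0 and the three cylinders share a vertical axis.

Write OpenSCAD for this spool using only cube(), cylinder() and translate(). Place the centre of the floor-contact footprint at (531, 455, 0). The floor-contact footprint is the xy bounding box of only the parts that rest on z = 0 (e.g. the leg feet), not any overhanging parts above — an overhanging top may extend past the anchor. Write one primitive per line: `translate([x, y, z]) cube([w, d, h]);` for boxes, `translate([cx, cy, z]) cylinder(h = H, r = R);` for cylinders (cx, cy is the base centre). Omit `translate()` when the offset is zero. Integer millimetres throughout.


translate([531, 455, 0]) cylinder(h = 8, r = 94);
translate([531, 455, 8]) cylinder(h = 287, r = 38);
translate([531, 455, 295]) cylinder(h = 8, r = 94);


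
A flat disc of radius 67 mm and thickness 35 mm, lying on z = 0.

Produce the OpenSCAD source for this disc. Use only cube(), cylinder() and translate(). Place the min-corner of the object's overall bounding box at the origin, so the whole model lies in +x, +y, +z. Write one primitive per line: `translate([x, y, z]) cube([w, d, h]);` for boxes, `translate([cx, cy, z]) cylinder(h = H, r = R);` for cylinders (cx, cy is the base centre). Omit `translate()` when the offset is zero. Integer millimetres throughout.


translate([67, 67, 0]) cylinder(h = 35, r = 67);


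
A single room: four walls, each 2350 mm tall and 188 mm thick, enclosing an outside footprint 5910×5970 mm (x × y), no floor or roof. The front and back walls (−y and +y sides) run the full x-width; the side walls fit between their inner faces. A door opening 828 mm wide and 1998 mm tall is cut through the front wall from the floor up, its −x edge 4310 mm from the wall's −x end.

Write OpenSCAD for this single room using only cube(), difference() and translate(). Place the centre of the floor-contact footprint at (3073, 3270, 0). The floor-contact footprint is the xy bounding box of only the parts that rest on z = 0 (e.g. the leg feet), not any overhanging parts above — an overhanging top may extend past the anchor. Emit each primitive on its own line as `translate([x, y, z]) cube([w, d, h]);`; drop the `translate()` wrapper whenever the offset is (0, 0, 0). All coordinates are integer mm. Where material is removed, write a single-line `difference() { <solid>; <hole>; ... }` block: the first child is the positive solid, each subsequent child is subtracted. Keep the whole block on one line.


difference() { translate([118, 285, 0]) cube([5910, 188, 2350]); translate([4428, 285, 0]) cube([828, 188, 1998]); }
translate([118, 6067, 0]) cube([5910, 188, 2350]);
translate([118, 473, 0]) cube([188, 5594, 2350]);
translate([5840, 473, 0]) cube([188, 5594, 2350]);


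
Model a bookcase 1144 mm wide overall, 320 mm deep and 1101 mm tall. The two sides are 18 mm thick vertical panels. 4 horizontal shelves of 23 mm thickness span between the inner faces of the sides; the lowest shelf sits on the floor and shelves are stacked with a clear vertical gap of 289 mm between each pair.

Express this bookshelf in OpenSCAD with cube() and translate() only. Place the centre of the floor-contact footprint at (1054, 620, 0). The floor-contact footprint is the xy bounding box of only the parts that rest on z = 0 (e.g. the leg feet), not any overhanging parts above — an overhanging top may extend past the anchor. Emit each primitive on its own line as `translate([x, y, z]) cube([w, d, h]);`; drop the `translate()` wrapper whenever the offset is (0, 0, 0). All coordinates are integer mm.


translate([482, 460, 0]) cube([18, 320, 1101]);
translate([1608, 460, 0]) cube([18, 320, 1101]);
translate([500, 460, 0]) cube([1108, 320, 23]);
translate([500, 460, 312]) cube([1108, 320, 23]);
translate([500, 460, 624]) cube([1108, 320, 23]);
translate([500, 460, 936]) cube([1108, 320, 23]);


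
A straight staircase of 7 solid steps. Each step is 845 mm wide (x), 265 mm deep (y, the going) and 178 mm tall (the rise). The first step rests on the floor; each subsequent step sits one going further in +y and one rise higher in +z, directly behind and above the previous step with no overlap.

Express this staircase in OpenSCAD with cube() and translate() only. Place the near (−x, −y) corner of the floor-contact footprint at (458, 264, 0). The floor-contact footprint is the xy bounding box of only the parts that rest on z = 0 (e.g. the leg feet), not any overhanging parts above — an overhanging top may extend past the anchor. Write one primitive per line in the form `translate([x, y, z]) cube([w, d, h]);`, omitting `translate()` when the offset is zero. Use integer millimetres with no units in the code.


translate([458, 264, 0]) cube([845, 265, 178]);
translate([458, 529, 178]) cube([845, 265, 178]);
translate([458, 794, 356]) cube([845, 265, 178]);
translate([458, 1059, 534]) cube([845, 265, 178]);
translate([458, 1324, 712]) cube([845, 265, 178]);
translate([458, 1589, 890]) cube([845, 265, 178]);
translate([458, 1854, 1068]) cube([845, 265, 178]);


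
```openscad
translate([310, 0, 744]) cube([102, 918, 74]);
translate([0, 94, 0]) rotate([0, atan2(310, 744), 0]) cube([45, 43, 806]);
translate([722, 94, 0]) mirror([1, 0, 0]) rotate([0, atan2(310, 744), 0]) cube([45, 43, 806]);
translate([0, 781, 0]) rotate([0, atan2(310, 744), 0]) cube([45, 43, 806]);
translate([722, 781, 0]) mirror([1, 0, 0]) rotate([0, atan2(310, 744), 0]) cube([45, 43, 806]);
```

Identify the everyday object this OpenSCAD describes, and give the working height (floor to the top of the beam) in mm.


A sawhorse. The overall height is 818 mm.

A beam across two mirrored pairs of raked legs — a sawhorse. The beam's underside is at z = 744 (matching the legs' vertical rise in atan2(310, 744)) and the beam is 74 mm tall, so its top is at 744 + 74 = 818 mm. The raked legs top out at the beam's underside, so that is the highest point.


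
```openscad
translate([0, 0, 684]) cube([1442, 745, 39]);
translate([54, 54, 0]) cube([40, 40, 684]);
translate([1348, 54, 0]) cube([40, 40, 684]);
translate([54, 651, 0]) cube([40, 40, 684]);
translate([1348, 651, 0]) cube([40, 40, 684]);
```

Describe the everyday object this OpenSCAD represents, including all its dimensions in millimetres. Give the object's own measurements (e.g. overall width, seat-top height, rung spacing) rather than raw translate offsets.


A rectangular dining table. The top is 1442×745×39 mm with its upper surface at z = 723 mm. It stands on four 40×40 mm square legs, each inset 54 mm from the nearest pair of top edges, running from the floor to the underside of the top.


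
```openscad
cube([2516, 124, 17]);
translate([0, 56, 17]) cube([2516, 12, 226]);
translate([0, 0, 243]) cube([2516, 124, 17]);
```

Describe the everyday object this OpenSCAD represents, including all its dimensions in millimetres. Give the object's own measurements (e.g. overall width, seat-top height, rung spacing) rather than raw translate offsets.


An I-beam lying along x, 2516 mm long. Overall section height 260 mm. Two flanges 124 mm wide (y) and 17 mm thick, one on the floor and one at the top; a web 12 mm thick runs between them, centred on the flange width.


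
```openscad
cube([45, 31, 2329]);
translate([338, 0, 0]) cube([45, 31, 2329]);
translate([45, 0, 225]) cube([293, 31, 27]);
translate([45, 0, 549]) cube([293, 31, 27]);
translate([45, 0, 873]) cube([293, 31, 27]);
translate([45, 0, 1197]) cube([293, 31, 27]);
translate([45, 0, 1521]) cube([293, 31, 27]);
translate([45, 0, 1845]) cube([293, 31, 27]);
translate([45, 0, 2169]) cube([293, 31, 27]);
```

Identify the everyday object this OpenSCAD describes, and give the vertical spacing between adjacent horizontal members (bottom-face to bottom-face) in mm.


A ladder. The rung spacing is 324 mm.

Two tall 45×31 posts with 7 short bars between them — a ladder. Adjacent rungs sit at z = 225 and z = 549, so the spacing is 549 − 225 = 324 mm.


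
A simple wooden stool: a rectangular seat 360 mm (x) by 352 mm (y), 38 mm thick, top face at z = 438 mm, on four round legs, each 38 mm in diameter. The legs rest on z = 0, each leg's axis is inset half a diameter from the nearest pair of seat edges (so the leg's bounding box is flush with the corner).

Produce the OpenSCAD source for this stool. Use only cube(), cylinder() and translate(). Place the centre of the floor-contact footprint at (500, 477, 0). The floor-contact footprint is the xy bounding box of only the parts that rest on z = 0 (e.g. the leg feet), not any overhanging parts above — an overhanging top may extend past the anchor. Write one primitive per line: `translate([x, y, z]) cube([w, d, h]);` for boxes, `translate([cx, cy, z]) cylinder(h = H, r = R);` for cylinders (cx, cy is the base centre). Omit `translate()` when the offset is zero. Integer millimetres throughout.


// leg_h = 438 - 38 = 400
translate([320, 301, 400]) cube([360, 352, 38]);
translate([339, 320, 0]) cylinder(h = 400, r = 19);
translate([661, 320, 0]) cylinder(h = 400, r = 19);
translate([339, 634, 0]) cylinder(h = 400, r = 19);
translate([661, 634, 0]) cylinder(h = 400, r = 19);


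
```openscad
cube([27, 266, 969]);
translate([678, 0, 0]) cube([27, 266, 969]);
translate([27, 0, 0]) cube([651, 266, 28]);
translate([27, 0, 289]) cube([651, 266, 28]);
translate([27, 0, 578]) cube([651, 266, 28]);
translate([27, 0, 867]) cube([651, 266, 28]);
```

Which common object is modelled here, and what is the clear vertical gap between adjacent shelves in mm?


A bookshelf. The clear shelf gap is 261 mm.

Two tall side panels with 4 horizontal boards between them — a bookshelf. The first two shelf undersides are at z = 0 and z = 289; with shelf thickness 28, the clear gap is 289 − 0 − 28 = 261 mm.


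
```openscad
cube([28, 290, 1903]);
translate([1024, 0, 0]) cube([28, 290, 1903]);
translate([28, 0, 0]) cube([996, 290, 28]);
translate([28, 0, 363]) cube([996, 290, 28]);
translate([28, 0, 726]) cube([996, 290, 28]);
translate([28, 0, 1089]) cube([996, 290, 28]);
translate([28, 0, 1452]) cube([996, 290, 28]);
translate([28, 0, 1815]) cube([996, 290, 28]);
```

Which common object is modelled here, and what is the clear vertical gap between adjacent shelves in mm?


A bookshelf. The clear shelf gap is 335 mm.

Two tall side panels with 6 horizontal boards between them — a bookshelf. The first two shelf undersides are at z = 0 and z = 363; with shelf thickness 28, the clear gap is 363 − 0 − 28 = 335 mm.


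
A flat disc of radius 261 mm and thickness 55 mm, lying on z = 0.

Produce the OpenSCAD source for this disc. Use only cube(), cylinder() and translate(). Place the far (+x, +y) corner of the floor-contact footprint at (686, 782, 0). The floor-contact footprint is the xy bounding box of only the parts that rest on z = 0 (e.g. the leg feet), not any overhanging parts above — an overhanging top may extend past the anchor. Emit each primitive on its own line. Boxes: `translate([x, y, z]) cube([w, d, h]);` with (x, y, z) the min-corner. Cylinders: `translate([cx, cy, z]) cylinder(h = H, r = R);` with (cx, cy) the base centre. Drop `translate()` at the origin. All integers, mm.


translate([425, 521, 0]) cylinder(h = 55, r = 261);


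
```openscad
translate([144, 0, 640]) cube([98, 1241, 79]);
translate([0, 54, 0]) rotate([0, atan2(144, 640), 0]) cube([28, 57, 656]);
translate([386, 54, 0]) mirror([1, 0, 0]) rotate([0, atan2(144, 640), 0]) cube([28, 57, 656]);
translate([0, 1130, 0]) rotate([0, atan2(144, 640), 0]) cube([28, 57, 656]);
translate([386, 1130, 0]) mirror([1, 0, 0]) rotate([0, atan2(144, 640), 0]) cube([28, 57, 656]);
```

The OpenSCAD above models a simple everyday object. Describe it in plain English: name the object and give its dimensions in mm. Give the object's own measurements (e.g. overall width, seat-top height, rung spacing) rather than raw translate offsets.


A sawhorse. A 98×1241×79 mm beam (x, y, z) sits on two A-frame leg pairs. Each pair is two raked legs of 28×57 mm section (57 mm along y) splaying symmetrically in x. Each leg rises 640 mm vertically over 144 mm of horizontal reach and is 656 mm long along its own axis. Every leg's outer bottom edge rests on the floor and its outer top edge meets a bottom edge of the beam — the left legs (tilting toward +x) meet the beam's −x bottom edge, the right legs (their mirror images, tilting toward −x) meet its +x bottom edge — so the leg tops tuck under the beam, the beam's underside is 640 mm above the floor, and the feet are 386 mm apart outside-to-outside with the beam centred between them. The two leg pairs are set in 54 mm from either end of the beam.


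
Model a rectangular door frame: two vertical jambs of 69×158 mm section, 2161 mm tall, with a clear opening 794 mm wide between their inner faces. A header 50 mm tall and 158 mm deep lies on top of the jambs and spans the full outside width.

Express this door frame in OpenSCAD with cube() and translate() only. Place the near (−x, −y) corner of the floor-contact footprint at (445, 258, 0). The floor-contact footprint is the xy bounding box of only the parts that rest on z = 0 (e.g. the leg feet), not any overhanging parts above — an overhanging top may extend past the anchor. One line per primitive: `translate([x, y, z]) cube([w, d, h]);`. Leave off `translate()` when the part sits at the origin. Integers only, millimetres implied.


translate([445, 258, 0]) cube([69, 158, 2161]);
translate([1308, 258, 0]) cube([69, 158, 2161]);
translate([445, 258, 2161]) cube([932, 158, 50]);


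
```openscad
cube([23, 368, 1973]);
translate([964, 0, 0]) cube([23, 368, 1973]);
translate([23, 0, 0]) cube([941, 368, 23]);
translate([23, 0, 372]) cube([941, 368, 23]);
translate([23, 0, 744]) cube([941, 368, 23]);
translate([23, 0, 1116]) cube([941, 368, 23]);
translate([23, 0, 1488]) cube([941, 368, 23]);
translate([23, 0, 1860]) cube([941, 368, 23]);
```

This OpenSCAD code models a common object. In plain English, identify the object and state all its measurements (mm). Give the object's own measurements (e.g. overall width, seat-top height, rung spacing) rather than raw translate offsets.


An open bookshelf. Two side panels, each 23 mm thick, 368 mm deep and 1973 mm tall, stand 987 mm apart (outside-to-outside). Between them sit 6 shelves, each 23 mm thick and 368 mm deep, spanning the full gap between the sides. The bottom shelf rests on the floor (its underside at z = 0) and the clear gap between one shelf's top and the next shelf's underside is 349 mm.


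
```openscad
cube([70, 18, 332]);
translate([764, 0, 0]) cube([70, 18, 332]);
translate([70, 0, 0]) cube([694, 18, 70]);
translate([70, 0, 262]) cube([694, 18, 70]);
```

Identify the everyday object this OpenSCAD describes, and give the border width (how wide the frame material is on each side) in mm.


A picture frame. The border width is 70 mm.

Four thin pieces enclosing a rectangular opening — a picture frame. The two full-height stiles are 332 mm tall; the top rail sits at z = 262 and is 70 mm tall, so the border above the opening is 332 − 262 = 70 mm, matching the stile x-width.


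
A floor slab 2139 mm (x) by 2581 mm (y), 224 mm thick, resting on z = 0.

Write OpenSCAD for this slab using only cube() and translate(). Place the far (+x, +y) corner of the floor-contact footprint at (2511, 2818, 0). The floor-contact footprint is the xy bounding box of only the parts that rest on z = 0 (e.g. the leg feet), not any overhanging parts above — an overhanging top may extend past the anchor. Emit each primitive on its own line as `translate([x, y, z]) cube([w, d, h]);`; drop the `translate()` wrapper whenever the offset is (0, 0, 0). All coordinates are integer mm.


translate([372, 237, 0]) cube([2139, 2581, 224]);


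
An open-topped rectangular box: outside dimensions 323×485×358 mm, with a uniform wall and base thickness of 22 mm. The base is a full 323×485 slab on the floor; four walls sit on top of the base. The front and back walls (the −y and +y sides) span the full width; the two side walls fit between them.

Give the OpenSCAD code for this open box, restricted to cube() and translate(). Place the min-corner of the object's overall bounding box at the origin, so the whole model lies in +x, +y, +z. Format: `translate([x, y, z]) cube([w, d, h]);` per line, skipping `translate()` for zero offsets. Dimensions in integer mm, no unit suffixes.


cube([323, 485, 22]);
translate([0, 0, 22]) cube([323, 22, 336]);
translate([0, 463, 22]) cube([323, 22, 336]);
translate([0, 22, 22]) cube([22, 441, 336]);
translate([301, 22, 22]) cube([22, 441, 336]);


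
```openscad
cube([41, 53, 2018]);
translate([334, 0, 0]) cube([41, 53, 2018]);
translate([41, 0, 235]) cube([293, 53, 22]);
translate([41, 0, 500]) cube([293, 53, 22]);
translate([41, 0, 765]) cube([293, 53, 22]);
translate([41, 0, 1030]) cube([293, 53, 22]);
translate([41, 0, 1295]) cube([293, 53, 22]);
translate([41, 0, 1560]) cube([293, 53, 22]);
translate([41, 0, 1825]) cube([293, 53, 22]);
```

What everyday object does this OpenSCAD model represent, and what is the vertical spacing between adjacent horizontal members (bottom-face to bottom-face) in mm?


A ladder. The rung spacing is 265 mm.

Two tall 41×53 posts with 7 short bars between them — a ladder. Adjacent rungs sit at z = 235 and z = 500, so the spacing is 500 − 235 = 265 mm.


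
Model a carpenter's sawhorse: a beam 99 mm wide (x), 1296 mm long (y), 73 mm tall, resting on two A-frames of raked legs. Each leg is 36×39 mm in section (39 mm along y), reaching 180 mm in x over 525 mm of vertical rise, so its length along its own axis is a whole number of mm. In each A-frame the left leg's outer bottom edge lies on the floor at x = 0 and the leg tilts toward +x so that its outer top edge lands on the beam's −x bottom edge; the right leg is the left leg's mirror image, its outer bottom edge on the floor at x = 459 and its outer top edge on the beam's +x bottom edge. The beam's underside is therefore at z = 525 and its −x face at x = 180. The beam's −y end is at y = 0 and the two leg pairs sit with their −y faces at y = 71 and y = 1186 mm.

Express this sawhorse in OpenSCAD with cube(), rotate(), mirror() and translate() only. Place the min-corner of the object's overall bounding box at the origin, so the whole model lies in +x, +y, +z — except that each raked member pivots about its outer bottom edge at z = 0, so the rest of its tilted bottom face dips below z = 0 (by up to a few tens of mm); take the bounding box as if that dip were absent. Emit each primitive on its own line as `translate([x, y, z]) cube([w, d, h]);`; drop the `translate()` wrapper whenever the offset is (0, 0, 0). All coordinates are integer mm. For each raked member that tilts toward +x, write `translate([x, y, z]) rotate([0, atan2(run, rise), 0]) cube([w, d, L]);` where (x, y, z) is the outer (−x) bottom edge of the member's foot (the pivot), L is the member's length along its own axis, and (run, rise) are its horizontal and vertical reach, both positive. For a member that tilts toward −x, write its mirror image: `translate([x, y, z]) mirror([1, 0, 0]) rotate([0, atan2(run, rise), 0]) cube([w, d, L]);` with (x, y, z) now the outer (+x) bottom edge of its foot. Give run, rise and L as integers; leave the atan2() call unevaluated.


translate([180, 0, 525]) cube([99, 1296, 73]);
translate([0, 71, 0]) rotate([0, atan2(180, 525), 0]) cube([36, 39, 555]);
translate([459, 71, 0]) mirror([1, 0, 0]) rotate([0, atan2(180, 525), 0]) cube([36, 39, 555]);
translate([0, 1186, 0]) rotate([0, atan2(180, 525), 0]) cube([36, 39, 555]);
translate([459, 1186, 0]) mirror([1, 0, 0]) rotate([0, atan2(180, 525), 0]) cube([36, 39, 555]);


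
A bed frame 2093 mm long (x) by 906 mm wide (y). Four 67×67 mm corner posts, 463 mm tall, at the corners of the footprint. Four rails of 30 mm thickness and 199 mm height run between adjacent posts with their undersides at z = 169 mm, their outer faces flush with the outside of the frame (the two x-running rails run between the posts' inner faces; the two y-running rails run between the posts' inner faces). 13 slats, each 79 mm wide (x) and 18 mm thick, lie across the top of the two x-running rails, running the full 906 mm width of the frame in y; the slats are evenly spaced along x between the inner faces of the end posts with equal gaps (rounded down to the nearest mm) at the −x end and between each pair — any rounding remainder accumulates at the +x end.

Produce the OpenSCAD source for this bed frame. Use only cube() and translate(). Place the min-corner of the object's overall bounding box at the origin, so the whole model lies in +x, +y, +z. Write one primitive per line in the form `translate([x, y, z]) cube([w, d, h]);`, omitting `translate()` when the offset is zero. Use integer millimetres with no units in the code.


// slat z = rail_z + rail_h = 169 + 199 = 368
// slat gap = ⌊(1959 − 13·79) / 14⌋ = 66
cube([67, 67, 463]);
translate([0, 839, 0]) cube([67, 67, 463]);
translate([2026, 0, 0]) cube([67, 67, 463]);
translate([2026, 839, 0]) cube([67, 67, 463]);
translate([67, 0, 169]) cube([1959, 30, 199]);
translate([67, 876, 169]) cube([1959, 30, 199]);
translate([0, 67, 169]) cube([30, 772, 199]);
translate([2063, 67, 169]) cube([30, 772, 199]);
translate([133, 0, 368]) cube([79, 906, 18]);
translate([278, 0, 368]) cube([79, 906, 18]);
translate([423, 0, 368]) cube([79, 906, 18]);
translate([568, 0, 368]) cube([79, 906, 18]);
translate([713, 0, 368]) cube([79, 906, 18]);
translate([858, 0, 368]) cube([79, 906, 18]);
translate([1003, 0, 368]) cube([79, 906, 18]);
translate([1148, 0, 368]) cube([79, 906, 18]);
translate([1293, 0, 368]) cube([79, 906, 18]);
translate([1438, 0, 368]) cube([79, 906, 18]);
translate([1583, 0, 368]) cube([79, 906, 18]);
translate([1728, 0, 368]) cube([79, 906, 18]);
translate([1873, 0, 368]) cube([79, 906, 18]);


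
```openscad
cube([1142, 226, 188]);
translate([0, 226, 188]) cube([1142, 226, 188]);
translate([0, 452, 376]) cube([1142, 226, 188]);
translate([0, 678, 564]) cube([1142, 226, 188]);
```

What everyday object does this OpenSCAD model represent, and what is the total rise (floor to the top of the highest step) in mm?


A staircase. The total rise is 752 mm.

4 identical blocks, each offset up and back from the previous — a staircase. Each step is 188 mm tall and there are 4 of them, so the total rise is 4 × 188 = 752 mm.
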